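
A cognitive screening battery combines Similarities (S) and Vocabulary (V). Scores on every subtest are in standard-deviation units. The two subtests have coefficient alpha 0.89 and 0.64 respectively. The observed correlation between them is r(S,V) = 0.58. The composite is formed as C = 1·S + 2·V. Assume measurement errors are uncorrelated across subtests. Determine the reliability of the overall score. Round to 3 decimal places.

Var(C) = 1 + 2² + 2·[2·0.58] = 5 + 2.32 = 7.32.
Under uncorrelated errors the observed covariances equal the true-score covariances, so only the own-variance terms attenuate.
True-score variance = [0.89 + 2²·0.64] + 2.32 = 3.45 + 2.32 = 5.77.
Reliability = 5.77 / 7.32 = 0.788.

0.788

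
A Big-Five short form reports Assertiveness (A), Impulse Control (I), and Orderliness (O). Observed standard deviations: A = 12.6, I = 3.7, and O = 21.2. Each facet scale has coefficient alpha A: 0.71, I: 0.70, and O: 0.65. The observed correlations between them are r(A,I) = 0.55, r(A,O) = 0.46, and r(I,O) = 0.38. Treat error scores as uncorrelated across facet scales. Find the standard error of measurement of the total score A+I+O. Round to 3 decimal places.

Var(total) = 621.89 + 356.647 = 978.537.
True-score variance = 414.439 + 356.647 = 771.085, so reliability = 0.7880.
Error variance = 978.537 − 771.085 = 207.451; SEM = √207.451 = 14.403.

14.403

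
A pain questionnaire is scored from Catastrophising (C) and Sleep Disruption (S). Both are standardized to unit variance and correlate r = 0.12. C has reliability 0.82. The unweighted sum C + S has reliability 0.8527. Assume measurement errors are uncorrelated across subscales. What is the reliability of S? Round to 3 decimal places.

0.850

Var(C+S) = 2 + 2·0.12 = 2.240.
True-score variance = ρ_C + ρ_S + 2·0.12, so 0.8527 = (0.82 + ρ_S + 0.24) / 2.240.
ρ_S = 0.8527·2.240 − 0.82 − 0.24 = 0.850.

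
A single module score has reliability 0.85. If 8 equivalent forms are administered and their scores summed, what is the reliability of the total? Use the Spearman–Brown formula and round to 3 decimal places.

ρ_k = kρ / (1 + (k−1)ρ) = 8·0.85 / (1 + 7·0.85) = 6.800 / 6.950 = 0.978.

0.978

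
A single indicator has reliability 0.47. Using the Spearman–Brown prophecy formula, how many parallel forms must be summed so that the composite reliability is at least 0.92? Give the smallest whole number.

13

k ≥ ρ*(1−ρ₁)/(ρ₁(1−ρ*)) = 0.92·0.53 / (0.47·0.08) = 12.968.
Smallest integer k = 13.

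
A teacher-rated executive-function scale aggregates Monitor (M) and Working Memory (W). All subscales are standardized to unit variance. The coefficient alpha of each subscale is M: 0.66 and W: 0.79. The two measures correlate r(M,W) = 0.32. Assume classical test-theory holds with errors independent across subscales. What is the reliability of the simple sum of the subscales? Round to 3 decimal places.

Var(M+W) = 2 + 2·[0.32] = 2 + 0.64 = 2.64.
With uncorrelated errors the cross-covariances are all true-score covariance, so they carry over unchanged; only the diagonal terms shrink to ρᵢσᵢ².
True-score variance = [0.66 + 0.79] + 0.64 = 1.45 + 0.64 = 2.09.
Reliability = 2.09 / 2.64 = 0.792.

0.792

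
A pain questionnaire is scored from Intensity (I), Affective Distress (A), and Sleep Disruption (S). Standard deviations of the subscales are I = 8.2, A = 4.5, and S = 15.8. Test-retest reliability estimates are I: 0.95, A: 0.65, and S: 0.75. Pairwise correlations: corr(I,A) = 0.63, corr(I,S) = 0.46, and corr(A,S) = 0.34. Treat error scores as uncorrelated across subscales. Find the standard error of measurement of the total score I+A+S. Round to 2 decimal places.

8.54

Var(total) = 337.13 + 214.037 = 551.167.
True-score variance = 264.271 + 214.037 = 478.308, so reliability = 0.8678.
Error variance = 551.167 − 478.308 = 72.8595; SEM = √72.8595 = 8.54.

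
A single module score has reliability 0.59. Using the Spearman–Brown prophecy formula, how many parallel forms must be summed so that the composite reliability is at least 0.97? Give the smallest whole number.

23

k ≥ ρ*(1−ρ₁)/(ρ₁(1−ρ*)) = 0.97·0.41 / (0.59·0.03) = 22.469.
Smallest integer k = 23.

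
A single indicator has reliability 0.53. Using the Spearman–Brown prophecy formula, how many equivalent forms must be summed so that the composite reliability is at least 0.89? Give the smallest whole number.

k ≥ ρ*(1−ρ₁)/(ρ₁(1−ρ*)) = 0.89·0.47 / (0.53·0.11) = 7.175.
Smallest integer k = 8.

8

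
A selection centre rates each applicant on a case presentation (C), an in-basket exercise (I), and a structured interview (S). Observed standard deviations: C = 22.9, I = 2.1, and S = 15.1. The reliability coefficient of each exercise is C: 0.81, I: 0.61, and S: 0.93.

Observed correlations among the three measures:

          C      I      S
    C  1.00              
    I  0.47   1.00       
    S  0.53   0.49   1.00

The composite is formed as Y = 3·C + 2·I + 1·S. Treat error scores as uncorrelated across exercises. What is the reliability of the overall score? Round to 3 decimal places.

0.856

Var(Y) = 3²·22.9² + 2²·2.1² + 15.1² + 2·[6·22.9·2.1·0.47 + 3·22.9·15.1·0.53 + 2·2.1·15.1·0.49] = 4965.34 + 1432.99 = 6398.33.
With uncorrelated errors the cross-covariances are all true-score covariance, so they carry over unchanged; only the diagonal terms shrink to ρᵢσᵢ².
True-score variance = [3²·22.9²·0.81 + 2²·2.1²·0.61 + 15.1²·0.93] + 1432.99 = 4045.76 + 1432.99 = 5478.75.
Reliability = 5478.75 / 6398.33 = 0.856.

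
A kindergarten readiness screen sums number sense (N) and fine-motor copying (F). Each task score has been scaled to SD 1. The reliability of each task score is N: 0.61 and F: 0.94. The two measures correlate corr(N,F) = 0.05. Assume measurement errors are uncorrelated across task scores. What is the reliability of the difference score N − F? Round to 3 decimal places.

Var(N−F) = 1 + 1 − 2·0.05 = 2 − 0.1 = 1.9.
Because errors are independent across components, Cov(Tᵢ,Tⱼ) = Cov(Xᵢ,Xⱼ); the off-diagonal part of the true-score variance is the same as above.
True-score variance = [0.61 + 0.94] − 0.1 = 1.55 − 0.1 = 1.45.
Reliability = 1.45 / 1.9 = 0.763.

0.763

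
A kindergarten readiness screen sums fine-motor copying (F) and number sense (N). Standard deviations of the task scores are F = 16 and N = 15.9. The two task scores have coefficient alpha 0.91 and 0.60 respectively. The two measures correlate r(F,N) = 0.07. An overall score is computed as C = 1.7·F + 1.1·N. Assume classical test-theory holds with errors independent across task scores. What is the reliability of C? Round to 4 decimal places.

Var(C) = 1.7²·16² + 1.1²·15.9² + 2·[1.87·16·15.9·0.07] = 1045.74 + 66.6019 = 1112.34.
With uncorrelated errors the cross-covariances are all true-score covariance, so they carry over unchanged; only the diagonal terms shrink to ρᵢσᵢ².
True-score variance = [1.7²·16²·0.91 + 1.1²·15.9²·0.60] + 66.6019 = 856.794 + 66.6019 = 923.396.
Reliability = 923.396 / 1112.34 = 0.8301.

0.8301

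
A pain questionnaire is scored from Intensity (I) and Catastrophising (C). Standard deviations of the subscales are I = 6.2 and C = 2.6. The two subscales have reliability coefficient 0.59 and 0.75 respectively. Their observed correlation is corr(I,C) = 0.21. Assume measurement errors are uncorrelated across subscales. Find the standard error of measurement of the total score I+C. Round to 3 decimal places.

4.177

Var(total) = 45.2 + 6.7704 = 51.9704.
True-score variance = 27.7496 + 6.7704 = 34.52, so reliability = 0.6642.
Error variance = 51.9704 − 34.52 = 17.4504; SEM = √17.4504 = 4.177.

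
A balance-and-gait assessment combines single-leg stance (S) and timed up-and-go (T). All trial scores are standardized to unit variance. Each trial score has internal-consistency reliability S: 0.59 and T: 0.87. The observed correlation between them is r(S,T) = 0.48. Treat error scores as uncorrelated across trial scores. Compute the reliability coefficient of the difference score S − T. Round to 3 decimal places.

Var(S−T) = 1 + 1 − 2·0.48 = 2 − 0.96 = 1.04.
Because errors are independent across components, Cov(Tᵢ,Tⱼ) = Cov(Xᵢ,Xⱼ); the off-diagonal part of the true-score variance is the same as above.
True-score variance = [0.59 + 0.87] − 0.96 = 1.46 − 0.96 = 0.5.
Reliability = 0.5 / 1.04 = 0.481.

0.481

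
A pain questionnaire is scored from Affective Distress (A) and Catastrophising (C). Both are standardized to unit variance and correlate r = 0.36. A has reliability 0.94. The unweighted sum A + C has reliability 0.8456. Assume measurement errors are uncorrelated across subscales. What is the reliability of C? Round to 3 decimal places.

Var(A+C) = 2 + 2·0.36 = 2.720.
True-score variance = ρ_A + ρ_C + 2·0.36, so 0.8456 = (0.94 + ρ_C + 0.72) / 2.720.
ρ_C = 0.8456·2.720 − 0.94 − 0.72 = 0.640.

0.640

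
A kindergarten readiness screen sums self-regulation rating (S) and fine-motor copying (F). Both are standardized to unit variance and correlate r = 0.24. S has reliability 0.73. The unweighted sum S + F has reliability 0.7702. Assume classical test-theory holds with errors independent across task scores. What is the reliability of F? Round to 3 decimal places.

0.700

Var(S+F) = 2 + 2·0.24 = 2.480.
True-score variance = ρ_S + ρ_F + 2·0.24, so 0.7702 = (0.73 + ρ_F + 0.48) / 2.480.
ρ_F = 0.7702·2.480 − 0.73 − 0.48 = 0.700.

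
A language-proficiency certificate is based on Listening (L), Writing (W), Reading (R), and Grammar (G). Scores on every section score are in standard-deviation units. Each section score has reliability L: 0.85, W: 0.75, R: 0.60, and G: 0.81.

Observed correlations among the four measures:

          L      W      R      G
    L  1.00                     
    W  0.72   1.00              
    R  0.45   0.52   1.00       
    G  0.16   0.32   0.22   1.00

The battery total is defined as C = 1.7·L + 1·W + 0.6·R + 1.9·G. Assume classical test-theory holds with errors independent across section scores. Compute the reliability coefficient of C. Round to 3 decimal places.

0.896

Var(C) = 1.7² + 1 + 0.6² + 1.9² + 2·[1.7·0.72 + 1.02·0.45 + 3.23·0.16 + 0.6·0.52 + 1.9·0.32 + 1.14·0.22] = 7.86 + 6.7412 = 14.6012.
Under uncorrelated errors the observed covariances equal the true-score covariances, so only the own-variance terms attenuate.
True-score variance = [1.7²·0.85 + 0.75 + 0.6²·0.60 + 1.9²·0.81] + 6.7412 = 6.3466 + 6.7412 = 13.0878.
Reliability = 13.0878 / 14.6012 = 0.896.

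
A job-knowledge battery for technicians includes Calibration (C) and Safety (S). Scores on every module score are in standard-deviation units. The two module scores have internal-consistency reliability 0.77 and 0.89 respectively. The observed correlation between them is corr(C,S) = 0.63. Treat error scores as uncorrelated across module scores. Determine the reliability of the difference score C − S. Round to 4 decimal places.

0.5405

Var(C−S) = 1 + 1 − 2·0.63 = 2 − 1.26 = 0.74.
Under uncorrelated errors the observed covariances equal the true-score covariances, so only the own-variance terms attenuate.
True-score variance = [0.77 + 0.89] − 1.26 = 1.66 − 1.26 = 0.4.
Reliability = 0.4 / 0.74 = 0.5405.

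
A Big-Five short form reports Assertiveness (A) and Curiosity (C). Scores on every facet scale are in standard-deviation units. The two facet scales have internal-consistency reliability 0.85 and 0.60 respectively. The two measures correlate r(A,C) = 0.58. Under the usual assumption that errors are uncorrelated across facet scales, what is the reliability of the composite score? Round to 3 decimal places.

0.826

Var(A+C) = 2 + 2·[0.58] = 2 + 1.16 = 3.16.
Because errors are independent across components, Cov(Tᵢ,Tⱼ) = Cov(Xᵢ,Xⱼ); the off-diagonal part of the true-score variance is the same as above.
True-score variance = [0.85 + 0.60] + 1.16 = 1.45 + 1.16 = 2.61.
Reliability = 2.61 / 3.16 = 0.826.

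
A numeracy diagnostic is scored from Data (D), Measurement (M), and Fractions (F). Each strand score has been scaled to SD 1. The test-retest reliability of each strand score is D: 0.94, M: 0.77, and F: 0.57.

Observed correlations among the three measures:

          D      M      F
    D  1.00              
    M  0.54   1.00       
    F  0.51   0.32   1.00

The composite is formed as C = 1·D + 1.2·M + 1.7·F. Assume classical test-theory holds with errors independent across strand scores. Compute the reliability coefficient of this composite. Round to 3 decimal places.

0.831

Var(C) = 1 + 1.2² + 1.7² + 2·[1.2·0.54 + 1.7·0.51 + 2.04·0.32] = 5.33 + 4.3356 = 9.6656.
Because errors are independent across components, Cov(Tᵢ,Tⱼ) = Cov(Xᵢ,Xⱼ); the off-diagonal part of the true-score variance is the same as above.
True-score variance = [0.94 + 1.2²·0.77 + 1.7²·0.57] + 4.3356 = 3.6961 + 4.3356 = 8.0317.
Reliability = 8.0317 / 9.6656 = 0.831.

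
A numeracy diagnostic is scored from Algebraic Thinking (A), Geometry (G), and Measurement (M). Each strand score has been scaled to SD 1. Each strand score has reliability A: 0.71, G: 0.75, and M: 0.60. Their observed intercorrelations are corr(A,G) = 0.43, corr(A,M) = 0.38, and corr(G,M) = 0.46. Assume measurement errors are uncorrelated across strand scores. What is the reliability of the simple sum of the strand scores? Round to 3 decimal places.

0.830

Var(A+G+M) = 3 + 2·[0.43 + 0.38 + 0.46] = 3 + 2.54 = 5.54.
With uncorrelated errors the cross-covariances are all true-score covariance, so they carry over unchanged; only the diagonal terms shrink to ρᵢσᵢ².
True-score variance = [0.71 + 0.75 + 0.60] + 2.54 = 2.06 + 2.54 = 4.6.
Reliability = 4.6 / 5.54 = 0.830.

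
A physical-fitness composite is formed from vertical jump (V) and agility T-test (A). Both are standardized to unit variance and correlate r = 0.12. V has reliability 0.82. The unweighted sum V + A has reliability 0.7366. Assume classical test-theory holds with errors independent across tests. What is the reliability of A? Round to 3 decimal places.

Var(V+A) = 2 + 2·0.12 = 2.240.
True-score variance = ρ_V + ρ_A + 2·0.12, so 0.7366 = (0.82 + ρ_A + 0.24) / 2.240.
ρ_A = 0.7366·2.240 − 0.82 − 0.24 = 0.590.

0.590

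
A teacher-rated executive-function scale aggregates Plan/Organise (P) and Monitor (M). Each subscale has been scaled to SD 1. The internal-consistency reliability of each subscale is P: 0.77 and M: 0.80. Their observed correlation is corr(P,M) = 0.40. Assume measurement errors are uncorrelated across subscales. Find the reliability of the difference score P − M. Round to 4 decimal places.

Var(P−M) = 1 + 1 − 2·0.40 = 2 − 0.8 = 1.2.
Under uncorrelated errors the observed covariances equal the true-score covariances, so only the own-variance terms attenuate.
True-score variance = [0.77 + 0.80] − 0.8 = 1.57 − 0.8 = 0.77.
Reliability = 0.77 / 1.2 = 0.6417.

0.6417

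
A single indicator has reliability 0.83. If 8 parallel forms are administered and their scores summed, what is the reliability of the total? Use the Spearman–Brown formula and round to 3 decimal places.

ρ_k = kρ / (1 + (k−1)ρ) = 8·0.83 / (1 + 7·0.83) = 6.640 / 6.810 = 0.975.

0.975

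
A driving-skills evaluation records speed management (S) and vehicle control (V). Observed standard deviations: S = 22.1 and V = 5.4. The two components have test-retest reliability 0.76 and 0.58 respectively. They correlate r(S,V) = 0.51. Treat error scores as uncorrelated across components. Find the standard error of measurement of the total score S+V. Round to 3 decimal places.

Var(total) = 517.57 + 121.727 = 639.297.
True-score variance = 388.104 + 121.727 = 509.831, so reliability = 0.7975.
Error variance = 639.297 − 509.831 = 129.466; SEM = √129.466 = 11.378.

11.378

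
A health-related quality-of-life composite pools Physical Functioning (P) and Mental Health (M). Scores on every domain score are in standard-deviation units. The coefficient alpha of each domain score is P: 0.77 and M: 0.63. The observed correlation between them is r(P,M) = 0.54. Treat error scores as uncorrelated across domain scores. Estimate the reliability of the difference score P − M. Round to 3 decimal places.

0.348

Var(P−M) = 1 + 1 − 2·0.54 = 2 − 1.08 = 0.92.
Under uncorrelated errors the observed covariances equal the true-score covariances, so only the own-variance terms attenuate.
True-score variance = [0.77 + 0.63] − 1.08 = 1.4 − 1.08 = 0.32.
Reliability = 0.32 / 0.92 = 0.348.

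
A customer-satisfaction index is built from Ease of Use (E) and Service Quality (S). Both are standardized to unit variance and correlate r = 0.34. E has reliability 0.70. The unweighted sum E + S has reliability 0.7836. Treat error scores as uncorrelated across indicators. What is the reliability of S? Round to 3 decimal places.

Var(E+S) = 2 + 2·0.34 = 2.680.
True-score variance = ρ_E + ρ_S + 2·0.34, so 0.7836 = (0.70 + ρ_S + 0.68) / 2.680.
ρ_S = 0.7836·2.680 − 0.70 − 0.68 = 0.720.

0.720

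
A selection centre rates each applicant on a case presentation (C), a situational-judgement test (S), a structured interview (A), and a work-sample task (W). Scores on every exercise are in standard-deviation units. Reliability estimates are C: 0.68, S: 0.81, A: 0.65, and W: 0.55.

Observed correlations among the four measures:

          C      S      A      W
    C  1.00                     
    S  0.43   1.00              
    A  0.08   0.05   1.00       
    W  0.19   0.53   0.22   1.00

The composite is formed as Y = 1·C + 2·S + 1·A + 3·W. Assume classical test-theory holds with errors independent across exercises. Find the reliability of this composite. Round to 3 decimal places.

0.788

Var(Y) = 1 + 2² + 1 + 3² + 2·[2·0.43 + 0.08 + 3·0.19 + 2·0.05 + 6·0.53 + 3·0.22] = 15 + 10.9 = 25.9.
Under uncorrelated errors the observed covariances equal the true-score covariances, so only the own-variance terms attenuate.
True-score variance = [0.68 + 2²·0.81 + 0.65 + 3²·0.55] + 10.9 = 9.52 + 10.9 = 20.42.
Reliability = 20.42 / 25.9 = 0.788.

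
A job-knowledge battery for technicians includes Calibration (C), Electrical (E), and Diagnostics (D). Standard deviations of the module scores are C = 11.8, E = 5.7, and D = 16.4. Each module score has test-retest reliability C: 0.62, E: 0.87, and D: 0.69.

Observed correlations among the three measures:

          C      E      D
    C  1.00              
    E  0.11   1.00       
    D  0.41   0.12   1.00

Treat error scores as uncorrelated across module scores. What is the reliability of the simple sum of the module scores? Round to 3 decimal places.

Var(C+E+D) = 11.8² + 5.7² + 16.4² + 2·[11.8·5.7·0.11 + 11.8·16.4·0.41 + 5.7·16.4·0.12] = 440.69 + 195.919 = 636.609.
With uncorrelated errors the cross-covariances are all true-score covariance, so they carry over unchanged; only the diagonal terms shrink to ρᵢσᵢ².
True-score variance = [11.8²·0.62 + 5.7²·0.87 + 16.4²·0.69] + 195.919 = 300.178 + 195.919 = 496.096.
Reliability = 496.096 / 636.609 = 0.779.

0.779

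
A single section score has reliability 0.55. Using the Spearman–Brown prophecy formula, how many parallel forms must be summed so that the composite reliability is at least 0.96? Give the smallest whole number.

k ≥ ρ*(1−ρ₁)/(ρ₁(1−ρ*)) = 0.96·0.45 / (0.55·0.04) = 19.636.
Smallest integer k = 20.

20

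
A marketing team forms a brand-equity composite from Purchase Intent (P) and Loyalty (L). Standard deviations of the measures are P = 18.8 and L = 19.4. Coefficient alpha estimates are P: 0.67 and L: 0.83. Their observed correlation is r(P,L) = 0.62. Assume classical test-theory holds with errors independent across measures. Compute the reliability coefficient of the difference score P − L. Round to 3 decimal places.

Var(P−L) = 18.8² + 19.4² − 2·18.8·19.4·0.62 = 729.8 − 452.253 = 277.547.
With uncorrelated errors the cross-covariances are all true-score covariance, so they carry over unchanged; only the diagonal terms shrink to ρᵢσᵢ².
True-score variance = [18.8²·0.67 + 19.4²·0.83] − 452.253 = 549.184 − 452.253 = 96.9308.
Reliability = 96.9308 / 277.547 = 0.349.

0.349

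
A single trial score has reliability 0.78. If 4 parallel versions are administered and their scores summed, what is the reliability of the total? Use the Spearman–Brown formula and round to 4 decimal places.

ρ_k = kρ / (1 + (k−1)ρ) = 4·0.78 / (1 + 3·0.78) = 3.120 / 3.340 = 0.9341.

0.9341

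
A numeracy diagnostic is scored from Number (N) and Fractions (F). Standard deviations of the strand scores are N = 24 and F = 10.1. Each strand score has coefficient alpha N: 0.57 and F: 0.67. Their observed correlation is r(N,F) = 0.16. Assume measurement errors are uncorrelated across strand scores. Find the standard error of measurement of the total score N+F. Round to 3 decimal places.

Var(total) = 678.01 + 77.568 = 755.578.
True-score variance = 396.667 + 77.568 = 474.235, so reliability = 0.6276.
Error variance = 755.578 − 474.235 = 281.343; SEM = √281.343 = 16.773.

16.773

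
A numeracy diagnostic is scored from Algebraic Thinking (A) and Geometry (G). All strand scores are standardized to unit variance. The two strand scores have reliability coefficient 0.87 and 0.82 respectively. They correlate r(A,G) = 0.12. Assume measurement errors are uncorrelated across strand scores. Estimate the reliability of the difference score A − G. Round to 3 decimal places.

Var(A−G) = 1 + 1 − 2·0.12 = 2 − 0.24 = 1.76.
Under uncorrelated errors the observed covariances equal the true-score covariances, so only the own-variance terms attenuate.
True-score variance = [0.87 + 0.82] − 0.24 = 1.69 − 0.24 = 1.45.
Reliability = 1.45 / 1.76 = 0.824.

0.824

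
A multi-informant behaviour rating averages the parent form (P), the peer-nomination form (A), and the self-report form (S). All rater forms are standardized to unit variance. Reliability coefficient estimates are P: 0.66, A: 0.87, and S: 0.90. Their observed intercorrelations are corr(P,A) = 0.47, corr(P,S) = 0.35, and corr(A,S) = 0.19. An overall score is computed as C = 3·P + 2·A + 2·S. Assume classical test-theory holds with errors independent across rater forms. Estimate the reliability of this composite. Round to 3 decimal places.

Var(C) = 3² + 2² + 2² + 2·[6·0.47 + 6·0.35 + 4·0.19] = 17 + 11.36 = 28.36.
Under uncorrelated errors the observed covariances equal the true-score covariances, so only the own-variance terms attenuate.
True-score variance = [3²·0.66 + 2²·0.87 + 2²·0.90] + 11.36 = 13.02 + 11.36 = 24.38.
Reliability = 24.38 / 28.36 = 0.860.

0.860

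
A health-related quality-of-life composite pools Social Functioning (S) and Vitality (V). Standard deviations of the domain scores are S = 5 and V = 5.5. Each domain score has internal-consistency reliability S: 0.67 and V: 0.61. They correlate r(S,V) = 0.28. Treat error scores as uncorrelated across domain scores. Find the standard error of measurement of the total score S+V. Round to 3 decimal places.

Var(total) = 55.25 + 15.4 = 70.65.
True-score variance = 35.2025 + 15.4 = 50.6025, so reliability = 0.7162.
Error variance = 70.65 − 50.6025 = 20.0475; SEM = √20.0475 = 4.477.

4.477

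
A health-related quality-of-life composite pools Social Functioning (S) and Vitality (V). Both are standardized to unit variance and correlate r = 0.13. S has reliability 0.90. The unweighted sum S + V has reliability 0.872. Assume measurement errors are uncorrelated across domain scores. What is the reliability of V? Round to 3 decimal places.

0.811

Var(S+V) = 2 + 2·0.13 = 2.260.
True-score variance = ρ_S + ρ_V + 2·0.13, so 0.872 = (0.90 + ρ_V + 0.26) / 2.260.
ρ_V = 0.872·2.260 − 0.90 − 0.26 = 0.811.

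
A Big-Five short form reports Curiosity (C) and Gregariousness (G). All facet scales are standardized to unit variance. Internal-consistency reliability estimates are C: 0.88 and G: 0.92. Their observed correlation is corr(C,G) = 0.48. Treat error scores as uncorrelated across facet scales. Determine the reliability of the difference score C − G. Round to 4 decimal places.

Var(C−G) = 1 + 1 − 2·0.48 = 2 − 0.96 = 1.04.
Under uncorrelated errors the observed covariances equal the true-score covariances, so only the own-variance terms attenuate.
True-score variance = [0.88 + 0.92] − 0.96 = 1.8 − 0.96 = 0.84.
Reliability = 0.84 / 1.04 = 0.8077.

0.8077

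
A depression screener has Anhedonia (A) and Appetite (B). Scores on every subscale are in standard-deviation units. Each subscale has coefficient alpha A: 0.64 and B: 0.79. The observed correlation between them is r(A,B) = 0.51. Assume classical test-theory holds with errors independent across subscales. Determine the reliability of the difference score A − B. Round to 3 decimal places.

0.418

Var(A−B) = 1 + 1 − 2·0.51 = 2 − 1.02 = 0.98.
Under uncorrelated errors the observed covariances equal the true-score covariances, so only the own-variance terms attenuate.
True-score variance = [0.64 + 0.79] − 1.02 = 1.43 − 1.02 = 0.41.
Reliability = 0.41 / 0.98 = 0.418.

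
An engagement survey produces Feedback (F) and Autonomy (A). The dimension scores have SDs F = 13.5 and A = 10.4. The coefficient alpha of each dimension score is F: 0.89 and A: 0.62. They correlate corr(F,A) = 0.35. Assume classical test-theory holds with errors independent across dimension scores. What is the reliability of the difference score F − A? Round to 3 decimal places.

0.682

Var(F−A) = 13.5² + 10.4² − 2·13.5·10.4·0.35 = 290.41 − 98.28 = 192.13.
With uncorrelated errors the cross-covariances are all true-score covariance, so they carry over unchanged; only the diagonal terms shrink to ρᵢσᵢ².
True-score variance = [13.5²·0.89 + 10.4²·0.62] − 98.28 = 229.262 − 98.28 = 130.982.
Reliability = 130.982 / 192.13 = 0.682.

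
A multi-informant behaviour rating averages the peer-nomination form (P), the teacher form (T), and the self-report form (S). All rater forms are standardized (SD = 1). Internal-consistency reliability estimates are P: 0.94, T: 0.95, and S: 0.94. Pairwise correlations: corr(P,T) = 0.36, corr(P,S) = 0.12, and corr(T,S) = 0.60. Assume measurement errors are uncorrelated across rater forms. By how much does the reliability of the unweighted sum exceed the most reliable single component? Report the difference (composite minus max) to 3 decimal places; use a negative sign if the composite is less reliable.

0.017

Var(sum) = 3 + 2.16 = 5.16; true-score variance = 2.83 + 2.16 = 4.99; composite reliability = 0.9671.
Max component reliability = 0.9500.
Difference = 0.9671 − 0.9500 = 0.017.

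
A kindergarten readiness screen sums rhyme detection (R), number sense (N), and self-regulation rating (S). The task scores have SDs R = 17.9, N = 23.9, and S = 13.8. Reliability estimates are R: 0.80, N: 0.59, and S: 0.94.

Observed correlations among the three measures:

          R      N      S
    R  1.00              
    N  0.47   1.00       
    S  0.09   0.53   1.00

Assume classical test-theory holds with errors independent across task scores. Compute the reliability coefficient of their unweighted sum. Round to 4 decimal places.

0.8351

Var(R+N+S) = 17.9² + 23.9² + 13.8² + 2·[17.9·23.9·0.47 + 17.9·13.8·0.09 + 23.9·13.8·0.53] = 1082.06 + 796.214 = 1878.27.
Because errors are independent across components, Cov(Tᵢ,Tⱼ) = Cov(Xᵢ,Xⱼ); the off-diagonal part of the true-score variance is the same as above.
True-score variance = [17.9²·0.80 + 23.9²·0.59 + 13.8²·0.94] + 796.214 = 772.355 + 796.214 = 1568.57.
Reliability = 1568.57 / 1878.27 = 0.8351.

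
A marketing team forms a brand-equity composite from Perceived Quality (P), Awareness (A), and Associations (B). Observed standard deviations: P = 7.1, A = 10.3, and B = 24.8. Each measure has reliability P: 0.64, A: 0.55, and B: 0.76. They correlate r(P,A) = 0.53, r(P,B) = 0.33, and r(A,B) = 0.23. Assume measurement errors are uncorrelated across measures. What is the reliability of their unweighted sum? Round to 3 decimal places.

0.803

Var(P+A+B) = 7.1² + 10.3² + 24.8² + 2·[7.1·10.3·0.53 + 7.1·24.8·0.33 + 10.3·24.8·0.23] = 771.54 + 311.233 = 1082.77.
Because errors are independent across components, Cov(Tᵢ,Tⱼ) = Cov(Xᵢ,Xⱼ); the off-diagonal part of the true-score variance is the same as above.
True-score variance = [7.1²·0.64 + 10.3²·0.55 + 24.8²·0.76] + 311.233 = 558.042 + 311.233 = 869.275.
Reliability = 869.275 / 1082.77 = 0.803.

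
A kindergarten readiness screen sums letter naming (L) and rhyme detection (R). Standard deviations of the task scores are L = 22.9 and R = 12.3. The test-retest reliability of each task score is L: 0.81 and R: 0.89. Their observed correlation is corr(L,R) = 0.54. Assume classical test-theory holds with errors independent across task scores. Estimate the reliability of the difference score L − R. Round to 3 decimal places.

0.687

Var(L−R) = 22.9² + 12.3² − 2·22.9·12.3·0.54 = 675.7 − 304.204 = 371.496.
Under uncorrelated errors the observed covariances equal the true-score covariances, so only the own-variance terms attenuate.
True-score variance = [22.9²·0.81 + 12.3²·0.89] − 304.204 = 559.42 − 304.204 = 255.217.
Reliability = 255.217 / 371.496 = 0.687.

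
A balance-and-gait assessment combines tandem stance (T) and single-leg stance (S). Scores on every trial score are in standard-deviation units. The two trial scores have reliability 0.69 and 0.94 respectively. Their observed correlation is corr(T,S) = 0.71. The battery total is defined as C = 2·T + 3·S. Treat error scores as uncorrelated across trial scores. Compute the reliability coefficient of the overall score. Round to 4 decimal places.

0.9173

Var(C) = 2² + 3² + 2·[6·0.71] = 13 + 8.52 = 21.52.
Because errors are independent across components, Cov(Tᵢ,Tⱼ) = Cov(Xᵢ,Xⱼ); the off-diagonal part of the true-score variance is the same as above.
True-score variance = [2²·0.69 + 3²·0.94] + 8.52 = 11.22 + 8.52 = 19.74.
Reliability = 19.74 / 21.52 = 0.9173.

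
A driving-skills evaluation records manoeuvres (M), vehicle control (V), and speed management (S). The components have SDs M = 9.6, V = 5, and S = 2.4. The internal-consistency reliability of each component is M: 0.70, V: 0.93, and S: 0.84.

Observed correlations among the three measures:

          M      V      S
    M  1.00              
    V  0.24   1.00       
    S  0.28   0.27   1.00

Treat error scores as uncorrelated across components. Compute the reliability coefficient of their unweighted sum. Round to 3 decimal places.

Var(M+V+S) = 9.6² + 5² + 2.4² + 2·[9.6·5·0.24 + 9.6·2.4·0.28 + 5·2.4·0.27] = 122.92 + 42.4224 = 165.342.
With uncorrelated errors the cross-covariances are all true-score covariance, so they carry over unchanged; only the diagonal terms shrink to ρᵢσᵢ².
True-score variance = [9.6²·0.70 + 5²·0.93 + 2.4²·0.84] + 42.4224 = 92.6004 + 42.4224 = 135.023.
Reliability = 135.023 / 165.342 = 0.817.

0.817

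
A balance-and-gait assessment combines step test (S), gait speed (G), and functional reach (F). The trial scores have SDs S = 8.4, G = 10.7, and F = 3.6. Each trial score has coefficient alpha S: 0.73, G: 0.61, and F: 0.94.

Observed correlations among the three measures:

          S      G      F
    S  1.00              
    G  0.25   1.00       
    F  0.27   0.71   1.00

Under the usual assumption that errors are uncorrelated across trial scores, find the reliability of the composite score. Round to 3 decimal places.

0.795

Var(S+G+F) = 8.4² + 10.7² + 3.6² + 2·[8.4·10.7·0.25 + 8.4·3.6·0.27 + 10.7·3.6·0.71] = 198.01 + 115.968 = 313.978.
With uncorrelated errors the cross-covariances are all true-score covariance, so they carry over unchanged; only the diagonal terms shrink to ρᵢσᵢ².
True-score variance = [8.4²·0.73 + 10.7²·0.61 + 3.6²·0.94] + 115.968 = 133.53 + 115.968 = 249.498.
Reliability = 249.498 / 313.978 = 0.795.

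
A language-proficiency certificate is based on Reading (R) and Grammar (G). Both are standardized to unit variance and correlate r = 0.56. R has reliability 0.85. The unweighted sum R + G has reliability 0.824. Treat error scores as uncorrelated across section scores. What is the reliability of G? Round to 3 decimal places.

0.601

Var(R+G) = 2 + 2·0.56 = 3.120.
True-score variance = ρ_R + ρ_G + 2·0.56, so 0.824 = (0.85 + ρ_G + 1.12) / 3.120.
ρ_G = 0.824·3.120 − 0.85 − 1.12 = 0.601.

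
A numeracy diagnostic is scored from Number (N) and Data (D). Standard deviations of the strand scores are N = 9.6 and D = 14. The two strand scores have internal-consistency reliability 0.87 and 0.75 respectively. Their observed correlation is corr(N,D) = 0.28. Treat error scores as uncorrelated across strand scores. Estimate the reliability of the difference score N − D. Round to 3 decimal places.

Var(N−D) = 9.6² + 14² − 2·9.6·14·0.28 = 288.16 − 75.264 = 212.896.
Under uncorrelated errors the observed covariances equal the true-score covariances, so only the own-variance terms attenuate.
True-score variance = [9.6²·0.87 + 14²·0.75] − 75.264 = 227.179 − 75.264 = 151.915.
Reliability = 151.915 / 212.896 = 0.714.

0.714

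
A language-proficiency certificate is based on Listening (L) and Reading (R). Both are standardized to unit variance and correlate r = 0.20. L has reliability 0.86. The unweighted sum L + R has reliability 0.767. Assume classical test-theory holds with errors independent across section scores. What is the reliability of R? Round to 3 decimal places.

0.581

Var(L+R) = 2 + 2·0.20 = 2.400.
True-score variance = ρ_L + ρ_R + 2·0.20, so 0.767 = (0.86 + ρ_R + 0.40) / 2.400.
ρ_R = 0.767·2.400 − 0.86 − 0.40 = 0.581.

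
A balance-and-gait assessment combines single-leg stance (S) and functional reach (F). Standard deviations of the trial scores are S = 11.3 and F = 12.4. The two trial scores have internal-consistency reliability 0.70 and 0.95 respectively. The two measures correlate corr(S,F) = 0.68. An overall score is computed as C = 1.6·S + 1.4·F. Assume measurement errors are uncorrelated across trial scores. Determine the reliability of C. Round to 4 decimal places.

0.8928

Var(C) = 1.6²·11.3² + 1.4²·12.4² + 2·[2.24·11.3·12.4·0.68] = 628.256 + 426.862 = 1055.12.
Because errors are independent across components, Cov(Tᵢ,Tⱼ) = Cov(Xᵢ,Xⱼ); the off-diagonal part of the true-score variance is the same as above.
True-score variance = [1.6²·11.3²·0.70 + 1.4²·12.4²·0.95] + 426.862 = 515.122 + 426.862 = 941.983.
Reliability = 941.983 / 1055.12 = 0.8928.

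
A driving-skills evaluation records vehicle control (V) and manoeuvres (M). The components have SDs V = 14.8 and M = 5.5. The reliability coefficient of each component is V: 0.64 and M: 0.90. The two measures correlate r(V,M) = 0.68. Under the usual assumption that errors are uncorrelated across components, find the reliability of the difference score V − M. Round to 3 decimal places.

Var(V−M) = 14.8² + 5.5² − 2·14.8·5.5·0.68 = 249.29 − 110.704 = 138.586.
Under uncorrelated errors the observed covariances equal the true-score covariances, so only the own-variance terms attenuate.
True-score variance = [14.8²·0.64 + 5.5²·0.90] − 110.704 = 167.411 − 110.704 = 56.7066.
Reliability = 56.7066 / 138.586 = 0.409.

0.409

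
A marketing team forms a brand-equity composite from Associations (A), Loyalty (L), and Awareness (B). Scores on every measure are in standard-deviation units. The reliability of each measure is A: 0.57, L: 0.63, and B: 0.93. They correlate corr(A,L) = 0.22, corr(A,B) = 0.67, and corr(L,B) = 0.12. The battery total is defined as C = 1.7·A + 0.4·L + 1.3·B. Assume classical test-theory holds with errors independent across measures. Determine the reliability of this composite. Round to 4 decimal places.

Var(C) = 1.7² + 0.4² + 1.3² + 2·[0.68·0.22 + 2.21·0.67 + 0.52·0.12] = 4.74 + 3.3854 = 8.1254.
Under uncorrelated errors the observed covariances equal the true-score covariances, so only the own-variance terms attenuate.
True-score variance = [1.7²·0.57 + 0.4²·0.63 + 1.3²·0.93] + 3.3854 = 3.3198 + 3.3854 = 6.7052.
Reliability = 6.7052 / 8.1254 = 0.8252.

0.8252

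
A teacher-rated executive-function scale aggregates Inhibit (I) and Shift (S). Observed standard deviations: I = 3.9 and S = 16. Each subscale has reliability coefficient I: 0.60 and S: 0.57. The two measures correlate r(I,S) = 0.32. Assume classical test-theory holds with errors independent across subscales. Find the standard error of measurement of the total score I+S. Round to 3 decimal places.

Var(total) = 271.21 + 39.936 = 311.146.
True-score variance = 155.046 + 39.936 = 194.982, so reliability = 0.6267.
Error variance = 311.146 − 194.982 = 116.164; SEM = √116.164 = 10.778.

10.778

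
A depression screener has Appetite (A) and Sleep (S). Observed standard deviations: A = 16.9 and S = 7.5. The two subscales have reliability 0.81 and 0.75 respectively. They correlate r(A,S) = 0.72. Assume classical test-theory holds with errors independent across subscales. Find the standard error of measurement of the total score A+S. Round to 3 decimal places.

Var(total) = 341.86 + 182.52 = 524.38.
True-score variance = 273.532 + 182.52 = 456.052, so reliability = 0.8697.
Error variance = 524.38 − 456.052 = 68.3284; SEM = √68.3284 = 8.266.

8.266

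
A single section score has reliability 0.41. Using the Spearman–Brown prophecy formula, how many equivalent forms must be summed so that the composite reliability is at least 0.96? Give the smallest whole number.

35

k ≥ ρ*(1−ρ₁)/(ρ₁(1−ρ*)) = 0.96·0.59 / (0.41·0.04) = 34.537.
Smallest integer k = 35.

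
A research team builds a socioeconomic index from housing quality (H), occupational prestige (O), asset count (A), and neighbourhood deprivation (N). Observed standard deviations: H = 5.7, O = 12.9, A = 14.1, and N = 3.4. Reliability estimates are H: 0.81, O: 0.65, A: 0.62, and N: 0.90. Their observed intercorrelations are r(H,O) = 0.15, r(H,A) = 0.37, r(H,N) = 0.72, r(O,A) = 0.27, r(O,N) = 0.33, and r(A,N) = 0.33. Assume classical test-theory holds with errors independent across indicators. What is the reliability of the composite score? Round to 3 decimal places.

0.792

Var(H+O+A+N) = 5.7² + 12.9² + 14.1² + 3.4² + 2·[5.7·12.9·0.15 + 5.7·14.1·0.37 + 5.7·3.4·0.72 + 12.9·14.1·0.27 + 12.9·3.4·0.33 + 14.1·3.4·0.33] = 409.27 + 268.249 = 677.519.
Because errors are independent across components, Cov(Tᵢ,Tⱼ) = Cov(Xᵢ,Xⱼ); the off-diagonal part of the true-score variance is the same as above.
True-score variance = [5.7²·0.81 + 12.9²·0.65 + 14.1²·0.62 + 3.4²·0.90] + 268.249 = 268.15 + 268.249 = 536.398.
Reliability = 536.398 / 677.519 = 0.792.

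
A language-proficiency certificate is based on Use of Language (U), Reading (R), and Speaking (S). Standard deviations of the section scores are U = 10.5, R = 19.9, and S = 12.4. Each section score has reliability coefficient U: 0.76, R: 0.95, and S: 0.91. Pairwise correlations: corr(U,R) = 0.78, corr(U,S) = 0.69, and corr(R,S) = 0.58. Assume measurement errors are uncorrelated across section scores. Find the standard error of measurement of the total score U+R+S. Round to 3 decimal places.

Var(total) = 660.02 + 791.88 = 1451.9.
True-score variance = 599.921 + 791.88 = 1391.8, so reliability = 0.9586.
Error variance = 1451.9 − 1391.8 = 60.0989; SEM = √60.0989 = 7.752.

7.752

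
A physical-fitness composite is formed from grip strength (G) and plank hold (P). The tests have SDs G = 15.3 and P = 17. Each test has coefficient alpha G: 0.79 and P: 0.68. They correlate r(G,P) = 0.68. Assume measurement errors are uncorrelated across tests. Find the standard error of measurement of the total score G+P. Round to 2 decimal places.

Var(total) = 523.09 + 353.736 = 876.826.
True-score variance = 381.451 + 353.736 = 735.187, so reliability = 0.8385.
Error variance = 876.826 − 735.187 = 141.639; SEM = √141.639 = 11.90.

11.90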